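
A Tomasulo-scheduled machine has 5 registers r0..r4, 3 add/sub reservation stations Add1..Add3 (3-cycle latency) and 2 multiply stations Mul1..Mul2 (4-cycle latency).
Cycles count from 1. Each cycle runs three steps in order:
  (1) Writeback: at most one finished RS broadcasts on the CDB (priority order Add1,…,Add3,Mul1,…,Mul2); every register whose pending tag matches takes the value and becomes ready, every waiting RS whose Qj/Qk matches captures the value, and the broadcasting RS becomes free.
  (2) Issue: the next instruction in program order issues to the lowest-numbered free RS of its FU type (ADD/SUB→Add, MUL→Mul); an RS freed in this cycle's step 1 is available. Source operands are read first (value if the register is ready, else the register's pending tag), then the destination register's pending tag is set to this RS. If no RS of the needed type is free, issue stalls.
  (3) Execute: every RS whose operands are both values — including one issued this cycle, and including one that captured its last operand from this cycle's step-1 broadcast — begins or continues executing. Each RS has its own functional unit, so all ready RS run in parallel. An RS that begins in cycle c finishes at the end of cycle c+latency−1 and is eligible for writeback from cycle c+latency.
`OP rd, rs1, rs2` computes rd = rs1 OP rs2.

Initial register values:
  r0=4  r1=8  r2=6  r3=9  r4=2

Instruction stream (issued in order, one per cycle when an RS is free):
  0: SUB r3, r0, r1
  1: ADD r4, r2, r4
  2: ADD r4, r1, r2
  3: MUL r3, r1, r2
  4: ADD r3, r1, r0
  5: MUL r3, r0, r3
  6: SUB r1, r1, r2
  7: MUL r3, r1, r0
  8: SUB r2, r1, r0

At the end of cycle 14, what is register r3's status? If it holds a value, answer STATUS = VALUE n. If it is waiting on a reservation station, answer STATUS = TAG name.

cycle 1: issue SUB r3<-Add1 // r0:4,r1:8,r2:6,r3:Add1,r4:2
cycle 2: issue ADD r4<-Add2 // r0:4,r1:8,r2:6,r3:Add1,r4:Add2
cycle 3: issue ADD r4<-Add3 // r0:4,r1:8,r2:6,r3:Add1,r4:Add3
cycle 4: CDB Add1=-4; issue MUL r3<-Mul1 // r0:4,r1:8,r2:6,r3:Mul1,r4:Add3
cycle 5: CDB Add2=8; issue ADD r3<-Add1 // r0:4,r1:8,r2:6,r3:Add1,r4:Add3
cycle 6: CDB Add3=14; issue MUL r3<-Mul2 // r0:4,r1:8,r2:6,r3:Mul2,r4:14
cycle 7: issue SUB r1<-Add2 // r0:4,r1:Add2,r2:6,r3:Mul2,r4:14
cycle 8: CDB Add1=12; stall // r0:4,r1:Add2,r2:6,r3:Mul2,r4:14
cycle 9: CDB Mul1=48; issue MUL r3<-Mul1 // r0:4,r1:Add2,r2:6,r3:Mul1,r4:14
cycle 10: CDB Add2=2; issue SUB r2<-Add1 // r0:4,r1:2,r2:Add1,r3:Mul1,r4:14
cycle 11: - // r0:4,r1:2,r2:Add1,r3:Mul1,r4:14
cycle 12: CDB Mul2=48 // r0:4,r1:2,r2:Add1,r3:Mul1,r4:14
cycle 13: CDB Add1=-2 // r0:4,r1:2,r2:-2,r3:Mul1,r4:14
cycle 14: CDB Mul1=8 // r0:4,r1:2,r2:-2,r3:8,r4:14

STATUS = VALUE 8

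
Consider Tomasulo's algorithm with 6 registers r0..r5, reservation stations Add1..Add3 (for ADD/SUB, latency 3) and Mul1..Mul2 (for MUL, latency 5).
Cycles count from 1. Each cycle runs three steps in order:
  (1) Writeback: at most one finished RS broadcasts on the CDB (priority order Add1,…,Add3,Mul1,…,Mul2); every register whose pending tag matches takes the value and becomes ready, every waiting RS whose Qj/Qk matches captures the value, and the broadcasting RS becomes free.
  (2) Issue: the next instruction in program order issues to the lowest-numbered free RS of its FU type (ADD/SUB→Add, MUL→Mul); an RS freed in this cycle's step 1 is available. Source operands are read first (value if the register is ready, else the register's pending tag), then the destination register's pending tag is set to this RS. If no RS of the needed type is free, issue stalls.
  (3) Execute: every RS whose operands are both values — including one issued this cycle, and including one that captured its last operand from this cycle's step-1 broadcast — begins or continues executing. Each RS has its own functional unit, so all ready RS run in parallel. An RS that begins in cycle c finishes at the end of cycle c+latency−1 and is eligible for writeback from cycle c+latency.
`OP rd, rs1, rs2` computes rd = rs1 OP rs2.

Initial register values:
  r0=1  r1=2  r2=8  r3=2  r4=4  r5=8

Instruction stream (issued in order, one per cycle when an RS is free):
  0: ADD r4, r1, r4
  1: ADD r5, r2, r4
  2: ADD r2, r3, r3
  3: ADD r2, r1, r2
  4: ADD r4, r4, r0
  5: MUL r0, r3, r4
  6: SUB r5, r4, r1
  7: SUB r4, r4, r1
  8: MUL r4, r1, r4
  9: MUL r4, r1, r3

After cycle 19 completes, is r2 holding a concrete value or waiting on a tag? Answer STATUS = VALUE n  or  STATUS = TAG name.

c1: issue ADD r4<-Add1 | r0:1,r1:2,r2:8,r3:2,r4:Add1,r5:8
c2: issue ADD r5<-Add2 | r0:1,r1:2,r2:8,r3:2,r4:Add1,r5:Add2
c3: issue ADD r2<-Add3 | r0:1,r1:2,r2:Add3,r3:2,r4:Add1,r5:Add2
c4: CDB Add1=6; issue ADD r2<-Add1 | r0:1,r1:2,r2:Add1,r3:2,r4:6,r5:Add2
c5: stall | r0:1,r1:2,r2:Add1,r3:2,r4:6,r5:Add2
c6: CDB Add3=4; issue ADD r4<-Add3 | r0:1,r1:2,r2:Add1,r3:2,r4:Add3,r5:Add2
c7: CDB Add2=14; issue MUL r0<-Mul1 | r0:Mul1,r1:2,r2:Add1,r3:2,r4:Add3,r5:14
c8: issue SUB r5<-Add2 | r0:Mul1,r1:2,r2:Add1,r3:2,r4:Add3,r5:Add2
c9: CDB Add1=6; issue SUB r4<-Add1 | r0:Mul1,r1:2,r2:6,r3:2,r4:Add1,r5:Add2
c10: CDB Add3=7; issue MUL r4<-Mul2 | r0:Mul1,r1:2,r2:6,r3:2,r4:Mul2,r5:Add2
c11: stall | r0:Mul1,r1:2,r2:6,r3:2,r4:Mul2,r5:Add2
c12: stall | r0:Mul1,r1:2,r2:6,r3:2,r4:Mul2,r5:Add2
c13: CDB Add1=5; stall | r0:Mul1,r1:2,r2:6,r3:2,r4:Mul2,r5:Add2
c14: CDB Add2=5; stall | r0:Mul1,r1:2,r2:6,r3:2,r4:Mul2,r5:5
c15: CDB Mul1=14; issue MUL r4<-Mul1 | r0:14,r1:2,r2:6,r3:2,r4:Mul1,r5:5
c16: - | r0:14,r1:2,r2:6,r3:2,r4:Mul1,r5:5
c17: - | r0:14,r1:2,r2:6,r3:2,r4:Mul1,r5:5
c18: CDB Mul2=10 | r0:14,r1:2,r2:6,r3:2,r4:Mul1,r5:5
c19: - | r0:14,r1:2,r2:6,r3:2,r4:Mul1,r5:5

STATUS = VALUE 6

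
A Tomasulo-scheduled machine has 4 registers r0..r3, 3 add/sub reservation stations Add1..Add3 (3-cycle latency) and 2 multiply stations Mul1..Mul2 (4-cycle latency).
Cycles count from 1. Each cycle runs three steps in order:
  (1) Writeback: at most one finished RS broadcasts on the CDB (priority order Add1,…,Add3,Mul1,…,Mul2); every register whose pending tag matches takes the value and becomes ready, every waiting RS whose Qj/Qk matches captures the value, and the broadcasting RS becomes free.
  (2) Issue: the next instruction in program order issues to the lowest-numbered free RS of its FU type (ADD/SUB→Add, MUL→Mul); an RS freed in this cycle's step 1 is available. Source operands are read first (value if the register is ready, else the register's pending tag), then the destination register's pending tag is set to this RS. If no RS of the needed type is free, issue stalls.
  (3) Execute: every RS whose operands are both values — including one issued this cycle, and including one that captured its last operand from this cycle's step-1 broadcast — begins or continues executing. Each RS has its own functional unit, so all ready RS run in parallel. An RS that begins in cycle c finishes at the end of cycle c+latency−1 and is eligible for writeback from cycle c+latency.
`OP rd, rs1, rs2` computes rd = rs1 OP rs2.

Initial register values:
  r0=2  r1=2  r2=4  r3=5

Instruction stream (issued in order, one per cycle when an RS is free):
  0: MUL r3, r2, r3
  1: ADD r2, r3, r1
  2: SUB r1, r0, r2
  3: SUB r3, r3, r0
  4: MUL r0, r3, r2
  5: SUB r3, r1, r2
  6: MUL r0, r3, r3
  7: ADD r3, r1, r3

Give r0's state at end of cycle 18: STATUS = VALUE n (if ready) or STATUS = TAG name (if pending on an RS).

STATUS = VALUE 1764

c1: issue MUL r3<-Mul1 | r0:2,r1:2,r2:4,r3:Mul1
c2: issue ADD r2<-Add1 | r0:2,r1:2,r2:Add1,r3:Mul1
c3: issue SUB r1<-Add2 | r0:2,r1:Add2,r2:Add1,r3:Mul1
c4: issue SUB r3<-Add3 | r0:2,r1:Add2,r2:Add1,r3:Add3
c5: CDB Mul1=20; issue MUL r0<-Mul1 | r0:Mul1,r1:Add2,r2:Add1,r3:Add3
c6: stall | r0:Mul1,r1:Add2,r2:Add1,r3:Add3
c7: stall | r0:Mul1,r1:Add2,r2:Add1,r3:Add3
c8: CDB Add1=22; issue SUB r3<-Add1 | r0:Mul1,r1:Add2,r2:22,r3:Add1
c9: CDB Add3=18; issue MUL r0<-Mul2 | r0:Mul2,r1:Add2,r2:22,r3:Add1
c10: issue ADD r3<-Add3 | r0:Mul2,r1:Add2,r2:22,r3:Add3
c11: CDB Add2=-20 | r0:Mul2,r1:-20,r2:22,r3:Add3
c12: - | r0:Mul2,r1:-20,r2:22,r3:Add3
c13: CDB Mul1=396 | r0:Mul2,r1:-20,r2:22,r3:Add3
c14: CDB Add1=-42 | r0:Mul2,r1:-20,r2:22,r3:Add3
c15: - | r0:Mul2,r1:-20,r2:22,r3:Add3
c16: - | r0:Mul2,r1:-20,r2:22,r3:Add3
c17: CDB Add3=-62 | r0:Mul2,r1:-20,r2:22,r3:-62
c18: CDB Mul2=1764 | r0:1764,r1:-20,r2:22,r3:-62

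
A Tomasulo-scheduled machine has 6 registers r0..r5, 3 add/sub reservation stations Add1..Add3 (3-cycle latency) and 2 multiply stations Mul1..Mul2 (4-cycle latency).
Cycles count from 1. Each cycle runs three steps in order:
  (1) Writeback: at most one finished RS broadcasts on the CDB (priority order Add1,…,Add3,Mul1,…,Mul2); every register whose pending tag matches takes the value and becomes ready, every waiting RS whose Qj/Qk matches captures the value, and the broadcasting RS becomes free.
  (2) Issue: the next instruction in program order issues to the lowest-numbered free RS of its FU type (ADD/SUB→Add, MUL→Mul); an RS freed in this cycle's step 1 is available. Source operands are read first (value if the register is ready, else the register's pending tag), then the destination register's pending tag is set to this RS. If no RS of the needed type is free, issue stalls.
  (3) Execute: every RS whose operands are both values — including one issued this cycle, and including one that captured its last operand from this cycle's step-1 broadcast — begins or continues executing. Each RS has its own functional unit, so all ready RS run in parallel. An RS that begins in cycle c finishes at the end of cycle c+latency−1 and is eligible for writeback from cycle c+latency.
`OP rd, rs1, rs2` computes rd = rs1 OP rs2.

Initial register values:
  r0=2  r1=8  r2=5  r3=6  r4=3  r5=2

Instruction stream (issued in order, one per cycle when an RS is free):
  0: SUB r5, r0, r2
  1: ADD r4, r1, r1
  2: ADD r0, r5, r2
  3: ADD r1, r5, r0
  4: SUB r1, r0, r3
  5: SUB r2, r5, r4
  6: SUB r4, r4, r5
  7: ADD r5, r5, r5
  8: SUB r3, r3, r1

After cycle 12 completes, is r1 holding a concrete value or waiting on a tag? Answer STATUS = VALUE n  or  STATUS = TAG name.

STATUS = VALUE -4

  c1: issue SUB r5<-Add1  regs: r0:2,r1:8,r2:5,r3:6,r4:3,r5:Add1
  c2: issue ADD r4<-Add2  regs: r0:2,r1:8,r2:5,r3:6,r4:Add2,r5:Add1
  c3: issue ADD r0<-Add3  regs: r0:Add3,r1:8,r2:5,r3:6,r4:Add2,r5:Add1
  c4: CDB Add1=-3; issue ADD r1<-Add1  regs: r0:Add3,r1:Add1,r2:5,r3:6,r4:Add2,r5:-3
  c5: CDB Add2=16; issue SUB r1<-Add2  regs: r0:Add3,r1:Add2,r2:5,r3:6,r4:16,r5:-3
  c6: stall  regs: r0:Add3,r1:Add2,r2:5,r3:6,r4:16,r5:-3
  c7: CDB Add3=2; issue SUB r2<-Add3  regs: r0:2,r1:Add2,r2:Add3,r3:6,r4:16,r5:-3
  c8: stall  regs: r0:2,r1:Add2,r2:Add3,r3:6,r4:16,r5:-3
  c9: stall  regs: r0:2,r1:Add2,r2:Add3,r3:6,r4:16,r5:-3
  c10: CDB Add1=-1; issue SUB r4<-Add1  regs: r0:2,r1:Add2,r2:Add3,r3:6,r4:Add1,r5:-3
  c11: CDB Add2=-4; issue ADD r5<-Add2  regs: r0:2,r1:-4,r2:Add3,r3:6,r4:Add1,r5:Add2
  c12: CDB Add3=-19; issue SUB r3<-Add3  regs: r0:2,r1:-4,r2:-19,r3:Add3,r4:Add1,r5:Add2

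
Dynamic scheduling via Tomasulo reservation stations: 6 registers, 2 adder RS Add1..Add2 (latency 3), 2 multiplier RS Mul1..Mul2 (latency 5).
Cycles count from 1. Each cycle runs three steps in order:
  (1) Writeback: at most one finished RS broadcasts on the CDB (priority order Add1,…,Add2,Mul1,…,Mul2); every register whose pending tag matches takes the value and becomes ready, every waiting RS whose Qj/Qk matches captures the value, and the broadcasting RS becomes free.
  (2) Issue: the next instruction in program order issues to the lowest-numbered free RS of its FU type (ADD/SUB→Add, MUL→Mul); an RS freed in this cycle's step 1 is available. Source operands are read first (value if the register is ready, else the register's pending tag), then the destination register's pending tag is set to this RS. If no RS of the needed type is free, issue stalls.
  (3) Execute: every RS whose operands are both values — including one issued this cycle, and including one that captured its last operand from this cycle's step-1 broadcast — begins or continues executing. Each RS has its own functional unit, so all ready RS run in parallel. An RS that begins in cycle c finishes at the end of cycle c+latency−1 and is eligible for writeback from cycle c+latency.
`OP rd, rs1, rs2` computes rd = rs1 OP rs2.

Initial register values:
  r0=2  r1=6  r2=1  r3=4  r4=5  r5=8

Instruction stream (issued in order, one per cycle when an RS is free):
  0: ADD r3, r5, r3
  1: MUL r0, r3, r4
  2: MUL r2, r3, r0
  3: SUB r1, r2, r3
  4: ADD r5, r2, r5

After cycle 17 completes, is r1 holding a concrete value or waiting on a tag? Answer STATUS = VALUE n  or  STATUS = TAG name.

cycle 1: issue ADD r3<-Add1 // r0:2,r1:6,r2:1,r3:Add1,r4:5,r5:8
cycle 2: issue MUL r0<-Mul1 // r0:Mul1,r1:6,r2:1,r3:Add1,r4:5,r5:8
cycle 3: issue MUL r2<-Mul2 // r0:Mul1,r1:6,r2:Mul2,r3:Add1,r4:5,r5:8
cycle 4: CDB Add1=12; issue SUB r1<-Add1 // r0:Mul1,r1:Add1,r2:Mul2,r3:12,r4:5,r5:8
cycle 5: issue ADD r5<-Add2 // r0:Mul1,r1:Add1,r2:Mul2,r3:12,r4:5,r5:Add2
cycle 6: - // r0:Mul1,r1:Add1,r2:Mul2,r3:12,r4:5,r5:Add2
cycle 7: - // r0:Mul1,r1:Add1,r2:Mul2,r3:12,r4:5,r5:Add2
cycle 8: - // r0:Mul1,r1:Add1,r2:Mul2,r3:12,r4:5,r5:Add2
cycle 9: CDB Mul1=60 // r0:60,r1:Add1,r2:Mul2,r3:12,r4:5,r5:Add2
cycle 10: - // r0:60,r1:Add1,r2:Mul2,r3:12,r4:5,r5:Add2
cycle 11: - // r0:60,r1:Add1,r2:Mul2,r3:12,r4:5,r5:Add2
cycle 12: - // r0:60,r1:Add1,r2:Mul2,r3:12,r4:5,r5:Add2
cycle 13: - // r0:60,r1:Add1,r2:Mul2,r3:12,r4:5,r5:Add2
cycle 14: CDB Mul2=720 // r0:60,r1:Add1,r2:720,r3:12,r4:5,r5:Add2
cycle 15: - // r0:60,r1:Add1,r2:720,r3:12,r4:5,r5:Add2
cycle 16: - // r0:60,r1:Add1,r2:720,r3:12,r4:5,r5:Add2
cycle 17: CDB Add1=708 // r0:60,r1:708,r2:720,r3:12,r4:5,r5:Add2

STATUS = VALUE 708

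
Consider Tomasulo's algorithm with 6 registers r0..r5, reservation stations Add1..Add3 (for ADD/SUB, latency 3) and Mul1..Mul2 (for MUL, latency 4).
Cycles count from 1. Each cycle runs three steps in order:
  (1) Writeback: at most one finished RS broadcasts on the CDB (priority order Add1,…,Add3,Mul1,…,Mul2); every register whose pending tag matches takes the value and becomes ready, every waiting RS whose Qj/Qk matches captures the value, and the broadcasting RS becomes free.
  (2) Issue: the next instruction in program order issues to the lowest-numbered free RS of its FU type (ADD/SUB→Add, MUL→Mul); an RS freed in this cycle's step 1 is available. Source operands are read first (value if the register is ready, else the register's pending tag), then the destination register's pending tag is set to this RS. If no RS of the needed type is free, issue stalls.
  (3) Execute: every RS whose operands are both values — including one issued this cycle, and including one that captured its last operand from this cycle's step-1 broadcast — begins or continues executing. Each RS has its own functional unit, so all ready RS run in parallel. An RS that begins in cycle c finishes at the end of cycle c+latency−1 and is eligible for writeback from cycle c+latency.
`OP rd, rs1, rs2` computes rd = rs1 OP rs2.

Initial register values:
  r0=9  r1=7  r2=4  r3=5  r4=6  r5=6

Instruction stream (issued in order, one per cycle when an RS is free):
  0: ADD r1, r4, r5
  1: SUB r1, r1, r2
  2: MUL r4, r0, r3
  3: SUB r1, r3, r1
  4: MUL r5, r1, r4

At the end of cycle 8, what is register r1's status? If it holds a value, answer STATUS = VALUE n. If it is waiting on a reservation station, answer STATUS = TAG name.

c1: issue ADD r1<-Add1 | r0:9,r1:Add1,r2:4,r3:5,r4:6,r5:6
c2: issue SUB r1<-Add2 | r0:9,r1:Add2,r2:4,r3:5,r4:6,r5:6
c3: issue MUL r4<-Mul1 | r0:9,r1:Add2,r2:4,r3:5,r4:Mul1,r5:6
c4: CDB Add1=12; issue SUB r1<-Add1 | r0:9,r1:Add1,r2:4,r3:5,r4:Mul1,r5:6
c5: issue MUL r5<-Mul2 | r0:9,r1:Add1,r2:4,r3:5,r4:Mul1,r5:Mul2
c6: - | r0:9,r1:Add1,r2:4,r3:5,r4:Mul1,r5:Mul2
c7: CDB Add2=8 | r0:9,r1:Add1,r2:4,r3:5,r4:Mul1,r5:Mul2
c8: CDB Mul1=45 | r0:9,r1:Add1,r2:4,r3:5,r4:45,r5:Mul2

STATUS = TAG Add1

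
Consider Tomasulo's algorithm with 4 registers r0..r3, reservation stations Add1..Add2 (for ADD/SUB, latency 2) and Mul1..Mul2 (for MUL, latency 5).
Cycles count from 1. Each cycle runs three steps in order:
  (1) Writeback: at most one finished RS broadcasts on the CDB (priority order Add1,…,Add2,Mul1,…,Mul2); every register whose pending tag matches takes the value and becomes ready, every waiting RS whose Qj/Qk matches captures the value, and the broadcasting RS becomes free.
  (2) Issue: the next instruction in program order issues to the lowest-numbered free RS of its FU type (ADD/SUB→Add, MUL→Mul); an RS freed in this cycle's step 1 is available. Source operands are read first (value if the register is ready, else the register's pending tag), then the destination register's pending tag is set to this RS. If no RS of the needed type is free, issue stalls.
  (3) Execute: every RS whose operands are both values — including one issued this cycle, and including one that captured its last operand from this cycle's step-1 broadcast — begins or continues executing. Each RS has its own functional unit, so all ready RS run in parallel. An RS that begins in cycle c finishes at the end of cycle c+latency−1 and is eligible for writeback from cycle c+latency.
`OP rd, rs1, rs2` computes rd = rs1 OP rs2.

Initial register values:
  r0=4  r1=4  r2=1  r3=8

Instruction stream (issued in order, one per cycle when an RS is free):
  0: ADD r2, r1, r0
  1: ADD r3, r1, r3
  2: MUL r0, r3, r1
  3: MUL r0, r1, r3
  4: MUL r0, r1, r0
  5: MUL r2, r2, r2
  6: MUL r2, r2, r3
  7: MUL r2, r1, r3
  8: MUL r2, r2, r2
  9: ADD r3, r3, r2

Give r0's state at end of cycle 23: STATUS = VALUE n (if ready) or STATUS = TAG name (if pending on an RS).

STATUS = VALUE 192

c1: issue ADD r2<-Add1 | r0:4,r1:4,r2:Add1,r3:8
c2: issue ADD r3<-Add2 | r0:4,r1:4,r2:Add1,r3:Add2
c3: CDB Add1=8; issue MUL r0<-Mul1 | r0:Mul1,r1:4,r2:8,r3:Add2
c4: CDB Add2=12; issue MUL r0<-Mul2 | r0:Mul2,r1:4,r2:8,r3:12
c5: stall | r0:Mul2,r1:4,r2:8,r3:12
c6: stall | r0:Mul2,r1:4,r2:8,r3:12
c7: stall | r0:Mul2,r1:4,r2:8,r3:12
c8: stall | r0:Mul2,r1:4,r2:8,r3:12
c9: CDB Mul1=48; issue MUL r0<-Mul1 | r0:Mul1,r1:4,r2:8,r3:12
c10: CDB Mul2=48; issue MUL r2<-Mul2 | r0:Mul1,r1:4,r2:Mul2,r3:12
c11: stall | r0:Mul1,r1:4,r2:Mul2,r3:12
c12: stall | r0:Mul1,r1:4,r2:Mul2,r3:12
c13: stall | r0:Mul1,r1:4,r2:Mul2,r3:12
c14: stall | r0:Mul1,r1:4,r2:Mul2,r3:12
c15: CDB Mul1=192; issue MUL r2<-Mul1 | r0:192,r1:4,r2:Mul1,r3:12
c16: CDB Mul2=64; issue MUL r2<-Mul2 | r0:192,r1:4,r2:Mul2,r3:12
c17: stall | r0:192,r1:4,r2:Mul2,r3:12
c18: stall | r0:192,r1:4,r2:Mul2,r3:12
c19: stall | r0:192,r1:4,r2:Mul2,r3:12
c20: stall | r0:192,r1:4,r2:Mul2,r3:12
c21: CDB Mul1=768; issue MUL r2<-Mul1 | r0:192,r1:4,r2:Mul1,r3:12
c22: CDB Mul2=48; issue ADD r3<-Add1 | r0:192,r1:4,r2:Mul1,r3:Add1
c23: - | r0:192,r1:4,r2:Mul1,r3:Add1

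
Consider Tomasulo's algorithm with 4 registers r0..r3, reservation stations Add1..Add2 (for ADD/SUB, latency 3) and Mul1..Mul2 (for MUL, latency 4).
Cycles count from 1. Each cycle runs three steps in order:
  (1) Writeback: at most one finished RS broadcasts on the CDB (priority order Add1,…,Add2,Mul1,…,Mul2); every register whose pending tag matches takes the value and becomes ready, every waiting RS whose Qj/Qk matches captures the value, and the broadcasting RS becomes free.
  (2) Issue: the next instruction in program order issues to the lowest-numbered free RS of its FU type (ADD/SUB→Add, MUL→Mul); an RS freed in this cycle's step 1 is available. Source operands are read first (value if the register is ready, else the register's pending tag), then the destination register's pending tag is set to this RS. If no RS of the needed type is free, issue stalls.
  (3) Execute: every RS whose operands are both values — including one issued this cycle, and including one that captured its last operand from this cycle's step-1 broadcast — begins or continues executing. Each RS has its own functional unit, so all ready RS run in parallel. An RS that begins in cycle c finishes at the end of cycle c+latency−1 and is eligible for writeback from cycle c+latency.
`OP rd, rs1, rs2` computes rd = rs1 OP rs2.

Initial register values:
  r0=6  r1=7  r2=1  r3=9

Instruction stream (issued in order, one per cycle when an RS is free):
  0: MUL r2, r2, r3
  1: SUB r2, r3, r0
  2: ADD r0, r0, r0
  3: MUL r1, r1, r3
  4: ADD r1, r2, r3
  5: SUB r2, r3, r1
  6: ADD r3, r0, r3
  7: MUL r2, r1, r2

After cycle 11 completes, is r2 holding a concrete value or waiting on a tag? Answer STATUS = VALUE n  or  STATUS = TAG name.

STATUS = TAG Mul1

cycle 1: issue MUL r2<-Mul1 // r0:6,r1:7,r2:Mul1,r3:9
cycle 2: issue SUB r2<-Add1 // r0:6,r1:7,r2:Add1,r3:9
cycle 3: issue ADD r0<-Add2 // r0:Add2,r1:7,r2:Add1,r3:9
cycle 4: issue MUL r1<-Mul2 // r0:Add2,r1:Mul2,r2:Add1,r3:9
cycle 5: CDB Add1=3; issue ADD r1<-Add1 // r0:Add2,r1:Add1,r2:3,r3:9
cycle 6: CDB Add2=12; issue SUB r2<-Add2 // r0:12,r1:Add1,r2:Add2,r3:9
cycle 7: CDB Mul1=9; stall // r0:12,r1:Add1,r2:Add2,r3:9
cycle 8: CDB Add1=12; issue ADD r3<-Add1 // r0:12,r1:12,r2:Add2,r3:Add1
cycle 9: CDB Mul2=63; issue MUL r2<-Mul1 // r0:12,r1:12,r2:Mul1,r3:Add1
cycle 10: - // r0:12,r1:12,r2:Mul1,r3:Add1
cycle 11: CDB Add1=21 // r0:12,r1:12,r2:Mul1,r3:21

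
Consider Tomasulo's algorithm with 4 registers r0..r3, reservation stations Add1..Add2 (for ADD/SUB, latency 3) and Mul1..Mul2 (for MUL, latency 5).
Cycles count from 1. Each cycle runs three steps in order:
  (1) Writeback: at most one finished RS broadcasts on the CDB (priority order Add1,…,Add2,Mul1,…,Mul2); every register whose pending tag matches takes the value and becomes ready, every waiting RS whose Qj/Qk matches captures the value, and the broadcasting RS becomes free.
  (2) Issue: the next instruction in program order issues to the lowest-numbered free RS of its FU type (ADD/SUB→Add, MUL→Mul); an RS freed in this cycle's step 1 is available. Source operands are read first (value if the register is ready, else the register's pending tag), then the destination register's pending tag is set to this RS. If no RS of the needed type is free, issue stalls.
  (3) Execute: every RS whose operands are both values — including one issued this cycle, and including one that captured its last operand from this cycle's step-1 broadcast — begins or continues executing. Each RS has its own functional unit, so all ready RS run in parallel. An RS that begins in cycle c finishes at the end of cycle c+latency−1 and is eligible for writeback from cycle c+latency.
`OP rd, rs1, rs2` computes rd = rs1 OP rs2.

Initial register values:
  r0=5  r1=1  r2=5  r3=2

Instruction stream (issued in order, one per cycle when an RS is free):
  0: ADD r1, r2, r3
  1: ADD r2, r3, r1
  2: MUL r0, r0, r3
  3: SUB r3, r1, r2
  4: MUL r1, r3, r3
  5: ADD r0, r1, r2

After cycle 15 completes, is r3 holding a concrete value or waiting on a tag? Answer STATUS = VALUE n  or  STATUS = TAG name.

c1: issue ADD r1<-Add1 | r0:5,r1:Add1,r2:5,r3:2
c2: issue ADD r2<-Add2 | r0:5,r1:Add1,r2:Add2,r3:2
c3: issue MUL r0<-Mul1 | r0:Mul1,r1:Add1,r2:Add2,r3:2
c4: CDB Add1=7; issue SUB r3<-Add1 | r0:Mul1,r1:7,r2:Add2,r3:Add1
c5: issue MUL r1<-Mul2 | r0:Mul1,r1:Mul2,r2:Add2,r3:Add1
c6: stall | r0:Mul1,r1:Mul2,r2:Add2,r3:Add1
c7: CDB Add2=9; issue ADD r0<-Add2 | r0:Add2,r1:Mul2,r2:9,r3:Add1
c8: CDB Mul1=10 | r0:Add2,r1:Mul2,r2:9,r3:Add1
c9: - | r0:Add2,r1:Mul2,r2:9,r3:Add1
c10: CDB Add1=-2 | r0:Add2,r1:Mul2,r2:9,r3:-2
c11: - | r0:Add2,r1:Mul2,r2:9,r3:-2
c12: - | r0:Add2,r1:Mul2,r2:9,r3:-2
c13: - | r0:Add2,r1:Mul2,r2:9,r3:-2
c14: - | r0:Add2,r1:Mul2,r2:9,r3:-2
c15: CDB Mul2=4 | r0:Add2,r1:4,r2:9,r3:-2

STATUS = VALUE -2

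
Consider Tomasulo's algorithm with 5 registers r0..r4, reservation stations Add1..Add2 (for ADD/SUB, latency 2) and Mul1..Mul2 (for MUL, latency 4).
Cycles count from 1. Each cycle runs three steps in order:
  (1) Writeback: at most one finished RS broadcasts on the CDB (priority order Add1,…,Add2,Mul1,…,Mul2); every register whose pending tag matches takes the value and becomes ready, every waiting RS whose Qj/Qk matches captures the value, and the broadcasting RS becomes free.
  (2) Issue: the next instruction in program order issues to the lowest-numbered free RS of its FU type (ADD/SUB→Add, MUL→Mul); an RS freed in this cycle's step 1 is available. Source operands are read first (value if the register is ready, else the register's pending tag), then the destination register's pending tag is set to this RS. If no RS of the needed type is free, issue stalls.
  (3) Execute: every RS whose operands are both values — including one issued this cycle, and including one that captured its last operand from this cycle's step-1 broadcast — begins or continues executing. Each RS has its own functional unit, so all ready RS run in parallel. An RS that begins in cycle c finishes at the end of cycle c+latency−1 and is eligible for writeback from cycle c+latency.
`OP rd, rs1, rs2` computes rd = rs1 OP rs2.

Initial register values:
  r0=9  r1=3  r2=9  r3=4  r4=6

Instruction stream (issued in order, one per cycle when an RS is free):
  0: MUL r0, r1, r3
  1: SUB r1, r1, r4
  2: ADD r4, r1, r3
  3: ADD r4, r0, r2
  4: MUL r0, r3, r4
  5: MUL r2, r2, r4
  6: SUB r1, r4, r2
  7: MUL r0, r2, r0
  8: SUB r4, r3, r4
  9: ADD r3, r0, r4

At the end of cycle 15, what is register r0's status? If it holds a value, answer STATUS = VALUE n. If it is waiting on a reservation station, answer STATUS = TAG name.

STATUS = TAG Mul1

cycle 1: issue MUL r0<-Mul1 // r0:Mul1,r1:3,r2:9,r3:4,r4:6
cycle 2: issue SUB r1<-Add1 // r0:Mul1,r1:Add1,r2:9,r3:4,r4:6
cycle 3: issue ADD r4<-Add2 // r0:Mul1,r1:Add1,r2:9,r3:4,r4:Add2
cycle 4: CDB Add1=-3; issue ADD r4<-Add1 // r0:Mul1,r1:-3,r2:9,r3:4,r4:Add1
cycle 5: CDB Mul1=12; issue MUL r0<-Mul1 // r0:Mul1,r1:-3,r2:9,r3:4,r4:Add1
cycle 6: CDB Add2=1; issue MUL r2<-Mul2 // r0:Mul1,r1:-3,r2:Mul2,r3:4,r4:Add1
cycle 7: CDB Add1=21; issue SUB r1<-Add1 // r0:Mul1,r1:Add1,r2:Mul2,r3:4,r4:21
cycle 8: stall // r0:Mul1,r1:Add1,r2:Mul2,r3:4,r4:21
cycle 9: stall // r0:Mul1,r1:Add1,r2:Mul2,r3:4,r4:21
cycle 10: stall // r0:Mul1,r1:Add1,r2:Mul2,r3:4,r4:21
cycle 11: CDB Mul1=84; issue MUL r0<-Mul1 // r0:Mul1,r1:Add1,r2:Mul2,r3:4,r4:21
cycle 12: CDB Mul2=189; issue SUB r4<-Add2 // r0:Mul1,r1:Add1,r2:189,r3:4,r4:Add2
cycle 13: stall // r0:Mul1,r1:Add1,r2:189,r3:4,r4:Add2
cycle 14: CDB Add1=-168; issue ADD r3<-Add1 // r0:Mul1,r1:-168,r2:189,r3:Add1,r4:Add2
cycle 15: CDB Add2=-17 // r0:Mul1,r1:-168,r2:189,r3:Add1,r4:-17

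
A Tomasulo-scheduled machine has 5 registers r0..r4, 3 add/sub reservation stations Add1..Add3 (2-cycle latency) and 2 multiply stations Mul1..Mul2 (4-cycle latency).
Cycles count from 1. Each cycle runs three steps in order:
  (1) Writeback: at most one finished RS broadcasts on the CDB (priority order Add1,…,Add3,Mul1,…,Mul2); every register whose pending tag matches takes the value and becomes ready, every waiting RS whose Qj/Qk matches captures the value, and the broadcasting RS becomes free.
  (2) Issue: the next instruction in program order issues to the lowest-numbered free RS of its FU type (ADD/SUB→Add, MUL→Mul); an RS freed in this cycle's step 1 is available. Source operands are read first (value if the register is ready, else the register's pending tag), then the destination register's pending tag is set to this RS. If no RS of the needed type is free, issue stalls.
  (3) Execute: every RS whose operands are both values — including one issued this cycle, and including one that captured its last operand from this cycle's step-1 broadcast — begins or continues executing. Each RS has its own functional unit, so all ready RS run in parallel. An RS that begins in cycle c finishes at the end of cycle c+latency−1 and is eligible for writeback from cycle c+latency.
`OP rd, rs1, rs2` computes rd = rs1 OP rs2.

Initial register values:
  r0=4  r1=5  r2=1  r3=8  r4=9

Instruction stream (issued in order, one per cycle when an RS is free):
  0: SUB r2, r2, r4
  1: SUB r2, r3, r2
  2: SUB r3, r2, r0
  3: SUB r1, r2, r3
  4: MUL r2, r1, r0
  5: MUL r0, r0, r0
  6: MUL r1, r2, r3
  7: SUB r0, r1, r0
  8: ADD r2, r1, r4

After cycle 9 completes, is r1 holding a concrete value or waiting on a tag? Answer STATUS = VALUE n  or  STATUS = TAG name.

  c1: issue SUB r2<-Add1  regs: r0:4,r1:5,r2:Add1,r3:8,r4:9
  c2: issue SUB r2<-Add2  regs: r0:4,r1:5,r2:Add2,r3:8,r4:9
  c3: CDB Add1=-8; issue SUB r3<-Add1  regs: r0:4,r1:5,r2:Add2,r3:Add1,r4:9
  c4: issue SUB r1<-Add3  regs: r0:4,r1:Add3,r2:Add2,r3:Add1,r4:9
  c5: CDB Add2=16; issue MUL r2<-Mul1  regs: r0:4,r1:Add3,r2:Mul1,r3:Add1,r4:9
  c6: issue MUL r0<-Mul2  regs: r0:Mul2,r1:Add3,r2:Mul1,r3:Add1,r4:9
  c7: CDB Add1=12; stall  regs: r0:Mul2,r1:Add3,r2:Mul1,r3:12,r4:9
  c8: stall  regs: r0:Mul2,r1:Add3,r2:Mul1,r3:12,r4:9
  c9: CDB Add3=4; stall  regs: r0:Mul2,r1:4,r2:Mul1,r3:12,r4:9

STATUS = VALUE 4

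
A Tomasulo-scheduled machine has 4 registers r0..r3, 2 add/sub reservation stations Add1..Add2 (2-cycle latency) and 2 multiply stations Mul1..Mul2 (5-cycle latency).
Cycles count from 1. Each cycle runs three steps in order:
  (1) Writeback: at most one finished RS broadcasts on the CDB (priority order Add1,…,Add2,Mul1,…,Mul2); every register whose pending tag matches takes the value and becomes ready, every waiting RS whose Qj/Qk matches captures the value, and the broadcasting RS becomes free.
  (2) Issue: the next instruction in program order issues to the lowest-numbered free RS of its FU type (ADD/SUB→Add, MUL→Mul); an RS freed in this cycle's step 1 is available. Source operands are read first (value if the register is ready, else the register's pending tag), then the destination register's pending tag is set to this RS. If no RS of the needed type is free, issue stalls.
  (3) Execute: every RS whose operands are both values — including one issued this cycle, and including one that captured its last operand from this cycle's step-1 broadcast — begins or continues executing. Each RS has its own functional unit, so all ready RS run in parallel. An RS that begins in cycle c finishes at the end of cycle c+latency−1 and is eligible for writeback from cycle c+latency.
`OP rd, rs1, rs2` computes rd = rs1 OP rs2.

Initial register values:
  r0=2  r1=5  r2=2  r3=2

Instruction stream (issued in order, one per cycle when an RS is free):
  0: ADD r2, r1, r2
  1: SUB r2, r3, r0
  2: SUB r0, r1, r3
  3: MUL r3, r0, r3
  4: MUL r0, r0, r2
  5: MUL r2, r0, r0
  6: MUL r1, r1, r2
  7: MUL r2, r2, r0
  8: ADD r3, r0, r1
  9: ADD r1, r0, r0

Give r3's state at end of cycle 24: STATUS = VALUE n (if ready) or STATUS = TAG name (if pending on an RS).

STATUS = VALUE 0

c1: issue ADD r2<-Add1 | r0:2,r1:5,r2:Add1,r3:2
c2: issue SUB r2<-Add2 | r0:2,r1:5,r2:Add2,r3:2
c3: CDB Add1=7; issue SUB r0<-Add1 | r0:Add1,r1:5,r2:Add2,r3:2
c4: CDB Add2=0; issue MUL r3<-Mul1 | r0:Add1,r1:5,r2:0,r3:Mul1
c5: CDB Add1=3; issue MUL r0<-Mul2 | r0:Mul2,r1:5,r2:0,r3:Mul1
c6: stall | r0:Mul2,r1:5,r2:0,r3:Mul1
c7: stall | r0:Mul2,r1:5,r2:0,r3:Mul1
c8: stall | r0:Mul2,r1:5,r2:0,r3:Mul1
c9: stall | r0:Mul2,r1:5,r2:0,r3:Mul1
c10: CDB Mul1=6; issue MUL r2<-Mul1 | r0:Mul2,r1:5,r2:Mul1,r3:6
c11: CDB Mul2=0; issue MUL r1<-Mul2 | r0:0,r1:Mul2,r2:Mul1,r3:6
c12: stall | r0:0,r1:Mul2,r2:Mul1,r3:6
c13: stall | r0:0,r1:Mul2,r2:Mul1,r3:6
c14: stall | r0:0,r1:Mul2,r2:Mul1,r3:6
c15: stall | r0:0,r1:Mul2,r2:Mul1,r3:6
c16: CDB Mul1=0; issue MUL r2<-Mul1 | r0:0,r1:Mul2,r2:Mul1,r3:6
c17: issue ADD r3<-Add1 | r0:0,r1:Mul2,r2:Mul1,r3:Add1
c18: issue ADD r1<-Add2 | r0:0,r1:Add2,r2:Mul1,r3:Add1
c19: - | r0:0,r1:Add2,r2:Mul1,r3:Add1
c20: CDB Add2=0 | r0:0,r1:0,r2:Mul1,r3:Add1
c21: CDB Mul1=0 | r0:0,r1:0,r2:0,r3:Add1
c22: CDB Mul2=0 | r0:0,r1:0,r2:0,r3:Add1
c23: - | r0:0,r1:0,r2:0,r3:Add1
c24: CDB Add1=0 | r0:0,r1:0,r2:0,r3:0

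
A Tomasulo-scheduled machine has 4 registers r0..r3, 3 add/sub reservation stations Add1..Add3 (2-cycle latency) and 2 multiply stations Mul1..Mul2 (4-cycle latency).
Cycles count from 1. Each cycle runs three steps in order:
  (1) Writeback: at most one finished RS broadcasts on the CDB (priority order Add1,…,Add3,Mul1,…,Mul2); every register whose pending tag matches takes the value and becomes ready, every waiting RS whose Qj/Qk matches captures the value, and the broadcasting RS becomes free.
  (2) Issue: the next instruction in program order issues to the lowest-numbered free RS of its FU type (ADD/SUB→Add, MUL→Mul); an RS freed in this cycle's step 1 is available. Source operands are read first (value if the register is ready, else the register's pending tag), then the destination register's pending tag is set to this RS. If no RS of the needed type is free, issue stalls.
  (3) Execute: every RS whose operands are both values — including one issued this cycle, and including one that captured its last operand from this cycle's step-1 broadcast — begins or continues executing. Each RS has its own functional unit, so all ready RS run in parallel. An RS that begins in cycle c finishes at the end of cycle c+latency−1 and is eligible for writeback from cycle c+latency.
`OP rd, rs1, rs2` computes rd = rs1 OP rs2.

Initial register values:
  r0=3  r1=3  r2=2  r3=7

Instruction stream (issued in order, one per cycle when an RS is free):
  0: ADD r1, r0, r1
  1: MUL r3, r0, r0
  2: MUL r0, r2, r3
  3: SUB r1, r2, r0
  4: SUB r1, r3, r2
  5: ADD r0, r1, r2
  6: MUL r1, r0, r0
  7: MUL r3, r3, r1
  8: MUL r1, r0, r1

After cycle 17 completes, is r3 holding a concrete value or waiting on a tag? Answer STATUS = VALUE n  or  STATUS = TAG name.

STATUS = TAG Mul2

cycle 1: issue ADD r1<-Add1 // r0:3,r1:Add1,r2:2,r3:7
cycle 2: issue MUL r3<-Mul1 // r0:3,r1:Add1,r2:2,r3:Mul1
cycle 3: CDB Add1=6; issue MUL r0<-Mul2 // r0:Mul2,r1:6,r2:2,r3:Mul1
cycle 4: issue SUB r1<-Add1 // r0:Mul2,r1:Add1,r2:2,r3:Mul1
cycle 5: issue SUB r1<-Add2 // r0:Mul2,r1:Add2,r2:2,r3:Mul1
cycle 6: CDB Mul1=9; issue ADD r0<-Add3 // r0:Add3,r1:Add2,r2:2,r3:9
cycle 7: issue MUL r1<-Mul1 // r0:Add3,r1:Mul1,r2:2,r3:9
cycle 8: CDB Add2=7; stall // r0:Add3,r1:Mul1,r2:2,r3:9
cycle 9: stall // r0:Add3,r1:Mul1,r2:2,r3:9
cycle 10: CDB Add3=9; stall // r0:9,r1:Mul1,r2:2,r3:9
cycle 11: CDB Mul2=18; issue MUL r3<-Mul2 // r0:9,r1:Mul1,r2:2,r3:Mul2
cycle 12: stall // r0:9,r1:Mul1,r2:2,r3:Mul2
cycle 13: CDB Add1=-16; stall // r0:9,r1:Mul1,r2:2,r3:Mul2
cycle 14: CDB Mul1=81; issue MUL r1<-Mul1 // r0:9,r1:Mul1,r2:2,r3:Mul2
cycle 15: - // r0:9,r1:Mul1,r2:2,r3:Mul2
cycle 16: - // r0:9,r1:Mul1,r2:2,r3:Mul2
cycle 17: - // r0:9,r1:Mul1,r2:2,r3:Mul2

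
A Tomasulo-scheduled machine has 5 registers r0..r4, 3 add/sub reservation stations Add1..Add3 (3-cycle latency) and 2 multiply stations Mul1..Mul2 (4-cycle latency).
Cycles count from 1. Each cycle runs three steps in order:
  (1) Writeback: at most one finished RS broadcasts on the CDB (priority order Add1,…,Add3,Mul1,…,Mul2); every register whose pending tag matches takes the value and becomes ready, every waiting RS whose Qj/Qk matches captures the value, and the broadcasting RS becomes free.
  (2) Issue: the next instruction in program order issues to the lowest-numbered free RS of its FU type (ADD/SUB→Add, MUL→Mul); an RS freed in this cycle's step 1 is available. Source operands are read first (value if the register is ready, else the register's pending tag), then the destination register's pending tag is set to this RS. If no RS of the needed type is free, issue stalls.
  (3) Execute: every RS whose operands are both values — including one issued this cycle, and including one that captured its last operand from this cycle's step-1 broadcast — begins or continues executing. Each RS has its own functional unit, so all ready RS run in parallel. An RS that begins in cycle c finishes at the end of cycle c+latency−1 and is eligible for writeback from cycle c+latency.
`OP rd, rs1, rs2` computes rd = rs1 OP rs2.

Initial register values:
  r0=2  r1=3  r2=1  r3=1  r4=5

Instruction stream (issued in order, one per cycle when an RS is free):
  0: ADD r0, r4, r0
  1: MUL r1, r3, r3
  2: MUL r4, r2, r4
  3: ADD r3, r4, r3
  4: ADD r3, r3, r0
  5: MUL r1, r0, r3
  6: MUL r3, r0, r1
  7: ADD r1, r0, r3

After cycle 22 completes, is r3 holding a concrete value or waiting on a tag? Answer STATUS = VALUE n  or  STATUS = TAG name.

cycle 1: issue ADD r0<-Add1 // r0:Add1,r1:3,r2:1,r3:1,r4:5
cycle 2: issue MUL r1<-Mul1 // r0:Add1,r1:Mul1,r2:1,r3:1,r4:5
cycle 3: issue MUL r4<-Mul2 // r0:Add1,r1:Mul1,r2:1,r3:1,r4:Mul2
cycle 4: CDB Add1=7; issue ADD r3<-Add1 // r0:7,r1:Mul1,r2:1,r3:Add1,r4:Mul2
cycle 5: issue ADD r3<-Add2 // r0:7,r1:Mul1,r2:1,r3:Add2,r4:Mul2
cycle 6: CDB Mul1=1; issue MUL r1<-Mul1 // r0:7,r1:Mul1,r2:1,r3:Add2,r4:Mul2
cycle 7: CDB Mul2=5; issue MUL r3<-Mul2 // r0:7,r1:Mul1,r2:1,r3:Mul2,r4:5
cycle 8: issue ADD r1<-Add3 // r0:7,r1:Add3,r2:1,r3:Mul2,r4:5
cycle 9: - // r0:7,r1:Add3,r2:1,r3:Mul2,r4:5
cycle 10: CDB Add1=6 // r0:7,r1:Add3,r2:1,r3:Mul2,r4:5
cycle 11: - // r0:7,r1:Add3,r2:1,r3:Mul2,r4:5
cycle 12: - // r0:7,r1:Add3,r2:1,r3:Mul2,r4:5
cycle 13: CDB Add2=13 // r0:7,r1:Add3,r2:1,r3:Mul2,r4:5
cycle 14: - // r0:7,r1:Add3,r2:1,r3:Mul2,r4:5
cycle 15: - // r0:7,r1:Add3,r2:1,r3:Mul2,r4:5
cycle 16: - // r0:7,r1:Add3,r2:1,r3:Mul2,r4:5
cycle 17: CDB Mul1=91 // r0:7,r1:Add3,r2:1,r3:Mul2,r4:5
cycle 18: - // r0:7,r1:Add3,r2:1,r3:Mul2,r4:5
cycle 19: - // r0:7,r1:Add3,r2:1,r3:Mul2,r4:5
cycle 20: - // r0:7,r1:Add3,r2:1,r3:Mul2,r4:5
cycle 21: CDB Mul2=637 // r0:7,r1:Add3,r2:1,r3:637,r4:5
cycle 22: - // r0:7,r1:Add3,r2:1,r3:637,r4:5

STATUS = VALUE 637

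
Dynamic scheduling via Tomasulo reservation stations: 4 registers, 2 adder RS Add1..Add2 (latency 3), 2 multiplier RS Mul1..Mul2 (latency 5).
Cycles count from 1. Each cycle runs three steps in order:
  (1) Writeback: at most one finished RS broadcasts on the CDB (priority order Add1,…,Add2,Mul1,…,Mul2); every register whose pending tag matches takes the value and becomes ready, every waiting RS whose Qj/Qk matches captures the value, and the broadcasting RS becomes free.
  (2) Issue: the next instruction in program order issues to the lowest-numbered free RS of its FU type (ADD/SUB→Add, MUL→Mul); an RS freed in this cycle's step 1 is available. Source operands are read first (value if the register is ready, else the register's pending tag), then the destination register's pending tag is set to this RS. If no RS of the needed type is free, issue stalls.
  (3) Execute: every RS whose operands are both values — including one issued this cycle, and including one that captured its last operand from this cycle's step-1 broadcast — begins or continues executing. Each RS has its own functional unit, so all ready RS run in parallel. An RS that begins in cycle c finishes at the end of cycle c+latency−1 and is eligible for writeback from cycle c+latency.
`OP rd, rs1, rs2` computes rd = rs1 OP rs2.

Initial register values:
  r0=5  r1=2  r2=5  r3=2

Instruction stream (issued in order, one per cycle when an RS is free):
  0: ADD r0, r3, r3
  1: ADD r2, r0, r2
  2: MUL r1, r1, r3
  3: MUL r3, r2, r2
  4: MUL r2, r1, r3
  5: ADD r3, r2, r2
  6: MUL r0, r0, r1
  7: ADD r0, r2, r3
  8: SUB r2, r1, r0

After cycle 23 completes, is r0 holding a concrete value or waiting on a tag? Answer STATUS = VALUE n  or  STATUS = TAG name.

STATUS = VALUE 972

  c1: issue ADD r0<-Add1  regs: r0:Add1,r1:2,r2:5,r3:2
  c2: issue ADD r2<-Add2  regs: r0:Add1,r1:2,r2:Add2,r3:2
  c3: issue MUL r1<-Mul1  regs: r0:Add1,r1:Mul1,r2:Add2,r3:2
  c4: CDB Add1=4; issue MUL r3<-Mul2  regs: r0:4,r1:Mul1,r2:Add2,r3:Mul2
  c5: stall  regs: r0:4,r1:Mul1,r2:Add2,r3:Mul2
  c6: stall  regs: r0:4,r1:Mul1,r2:Add2,r3:Mul2
  c7: CDB Add2=9; stall  regs: r0:4,r1:Mul1,r2:9,r3:Mul2
  c8: CDB Mul1=4; issue MUL r2<-Mul1  regs: r0:4,r1:4,r2:Mul1,r3:Mul2
  c9: issue ADD r3<-Add1  regs: r0:4,r1:4,r2:Mul1,r3:Add1
  c10: stall  regs: r0:4,r1:4,r2:Mul1,r3:Add1
  c11: stall  regs: r0:4,r1:4,r2:Mul1,r3:Add1
  c12: CDB Mul2=81; issue MUL r0<-Mul2  regs: r0:Mul2,r1:4,r2:Mul1,r3:Add1
  c13: issue ADD r0<-Add2  regs: r0:Add2,r1:4,r2:Mul1,r3:Add1
  c14: stall  regs: r0:Add2,r1:4,r2:Mul1,r3:Add1
  c15: stall  regs: r0:Add2,r1:4,r2:Mul1,r3:Add1
  c16: stall  regs: r0:Add2,r1:4,r2:Mul1,r3:Add1
  c17: CDB Mul1=324; stall  regs: r0:Add2,r1:4,r2:324,r3:Add1
  c18: CDB Mul2=16; stall  regs: r0:Add2,r1:4,r2:324,r3:Add1
  c19: stall  regs: r0:Add2,r1:4,r2:324,r3:Add1
  c20: CDB Add1=648; issue SUB r2<-Add1  regs: r0:Add2,r1:4,r2:Add1,r3:648
  c21: -  regs: r0:Add2,r1:4,r2:Add1,r3:648
  c22: -  regs: r0:Add2,r1:4,r2:Add1,r3:648
  c23: CDB Add2=972  regs: r0:972,r1:4,r2:Add1,r3:648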